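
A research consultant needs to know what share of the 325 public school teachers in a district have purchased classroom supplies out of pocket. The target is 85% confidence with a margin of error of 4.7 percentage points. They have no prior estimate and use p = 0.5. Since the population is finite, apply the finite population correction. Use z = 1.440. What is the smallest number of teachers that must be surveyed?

137

Unadjusted: n₀ = 1.440² × 0.50 × 0.50 / 0.047² ≈ 234.68, so n₀ = 235.
Finite population correction with N = 325: n = n₀ / (1 + (n₀−1)/N) = 235 / (1 + 234/325) = 235 / 1.7200 ≈ 136.63.
Rounding up, n = 137.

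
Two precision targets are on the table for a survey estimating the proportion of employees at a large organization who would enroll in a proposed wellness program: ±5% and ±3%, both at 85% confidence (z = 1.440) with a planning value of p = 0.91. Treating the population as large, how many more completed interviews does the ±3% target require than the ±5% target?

121

At ±5%: n = 1.440² × 0.0819 / 0.050² ≈ 67.93 → 68.
At ±3%: n = 1.440² × 0.0819 / 0.030² ≈ 188.70 → 189.
Additional respondents: 189 − 68 = 121.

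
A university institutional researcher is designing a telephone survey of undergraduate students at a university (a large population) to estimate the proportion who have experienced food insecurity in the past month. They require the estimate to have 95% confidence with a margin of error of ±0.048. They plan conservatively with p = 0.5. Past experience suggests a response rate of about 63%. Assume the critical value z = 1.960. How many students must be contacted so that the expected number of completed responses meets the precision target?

Completed interviews needed: n₀ = 1.960² × 0.2500 / 0.048² ≈ 416.84 → 417.
At a 63% response rate, contacts needed = 417 / 0.63 ≈ 661.90 → 662.

662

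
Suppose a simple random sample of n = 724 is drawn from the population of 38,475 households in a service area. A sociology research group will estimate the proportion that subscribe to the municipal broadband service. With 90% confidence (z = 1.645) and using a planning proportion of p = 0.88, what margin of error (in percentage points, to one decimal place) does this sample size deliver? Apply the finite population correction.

2.0

Finite-population factor: (N−n)/(N−1) = (38475−724)/(38475−1) = 0.9812.
SE(p̂) = √[p(1−p)/n · (N−n)/(N−1)] = √[0.1056/724 × 0.9812] = 0.01196.
E = z × SE = 1.645 × 0.01196 = 0.01968 ≈ 2.0 percentage points.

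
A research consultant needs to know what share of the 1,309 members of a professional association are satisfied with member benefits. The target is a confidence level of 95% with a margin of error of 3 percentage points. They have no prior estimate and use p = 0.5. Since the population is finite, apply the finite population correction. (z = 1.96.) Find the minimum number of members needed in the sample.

Unadjusted: n₀ = 1.96² × 0.50 × 0.50 / 0.030² ≈ 1067.11, so n₀ = 1068.
Finite population correction with N = 1,309: n = n₀ / (1 + (n₀−1)/N) = 1068 / (1 + 1067/1309) = 1068 / 1.8151 ≈ 588.39.
Rounding up, n = 589.

589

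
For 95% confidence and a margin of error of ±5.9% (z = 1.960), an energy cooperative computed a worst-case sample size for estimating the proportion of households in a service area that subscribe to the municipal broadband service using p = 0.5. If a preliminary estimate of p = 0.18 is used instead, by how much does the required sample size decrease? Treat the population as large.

113

Conservative (p = 0.5): n = 1.960² × 0.25 / 0.059² ≈ 275.90 → 276.
Using p = 0.18: p(1−p) = 0.1476, so n = 1.960² × 0.1476 / 0.059² ≈ 162.89 → 163.
Reduction: 276 − 163 = 113.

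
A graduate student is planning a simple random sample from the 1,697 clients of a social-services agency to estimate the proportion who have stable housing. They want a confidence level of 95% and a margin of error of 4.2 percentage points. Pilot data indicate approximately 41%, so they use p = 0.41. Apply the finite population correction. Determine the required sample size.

403

For 95% confidence, z = 1.960.
Unadjusted: n₀ = 1.960² × 0.41 × 0.59 / 0.042² ≈ 526.80, so n₀ = 527.
Finite population correction with N = 1,697: n = n₀ / (1 + (n₀−1)/N) = 527 / (1 + 526/1697) = 527 / 1.3100 ≈ 402.30.
Rounding up, n = 403.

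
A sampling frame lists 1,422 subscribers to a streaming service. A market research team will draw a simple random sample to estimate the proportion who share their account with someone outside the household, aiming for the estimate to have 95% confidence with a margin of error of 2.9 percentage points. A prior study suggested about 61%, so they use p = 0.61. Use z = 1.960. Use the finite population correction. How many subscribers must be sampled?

Unadjusted: n₀ = 1.960² × 0.61 × 0.39 / 0.029² ≈ 1086.70, so n₀ = 1087.
Finite population correction with N = 1,422: n = n₀ / (1 + (n₀−1)/N) = 1087 / (1 + 1086/1422) = 1087 / 1.7637 ≈ 616.31.
Rounding up, n = 617.

617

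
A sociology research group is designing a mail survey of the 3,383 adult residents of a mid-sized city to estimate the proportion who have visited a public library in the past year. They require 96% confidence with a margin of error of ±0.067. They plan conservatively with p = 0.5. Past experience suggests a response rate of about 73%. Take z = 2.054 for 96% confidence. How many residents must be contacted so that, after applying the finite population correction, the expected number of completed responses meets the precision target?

Completed interviews needed (unadjusted): n₀ = 2.054² × 0.2500 / 0.067² ≈ 234.96 → 235.
FPC for N = 3,383: n = 235 / (1 + 234/3383) = 235 / 1.0692 ≈ 219.80 → 220.
At a 73% response rate, contacts needed = 220 / 0.73 ≈ 301.37 → 302.

302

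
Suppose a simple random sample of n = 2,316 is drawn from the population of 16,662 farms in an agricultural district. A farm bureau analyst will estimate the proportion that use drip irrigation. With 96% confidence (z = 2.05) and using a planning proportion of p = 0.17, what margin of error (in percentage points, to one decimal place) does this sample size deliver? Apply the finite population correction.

1.5

Finite-population factor: (N−n)/(N−1) = (16662−2316)/(16662−1) = 0.8611.
SE(p̂) = √[p(1−p)/n · (N−n)/(N−1)] = √[0.1411/2316 × 0.8611] = 0.00724.
E = z × SE = 2.05 × 0.00724 = 0.01485 ≈ 1.5 percentage points.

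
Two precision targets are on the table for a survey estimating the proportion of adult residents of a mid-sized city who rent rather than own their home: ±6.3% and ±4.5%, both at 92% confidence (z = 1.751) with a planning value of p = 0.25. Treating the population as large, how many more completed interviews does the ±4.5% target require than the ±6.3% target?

139

At ±6.3%: n = 1.751² × 0.1875 / 0.063² ≈ 144.84 → 145.
At ±4.5%: n = 1.751² × 0.1875 / 0.045² ≈ 283.89 → 284.
Additional respondents: 284 − 145 = 139.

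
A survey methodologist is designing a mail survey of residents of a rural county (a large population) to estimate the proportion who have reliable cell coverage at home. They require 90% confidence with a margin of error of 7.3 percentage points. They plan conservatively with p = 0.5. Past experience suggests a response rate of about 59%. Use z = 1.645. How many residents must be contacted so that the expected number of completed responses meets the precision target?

Completed interviews needed: n₀ = 1.645² × 0.2500 / 0.073² ≈ 126.95 → 127.
At a 59% response rate, contacts needed = 127 / 0.59 ≈ 215.25 → 216.

216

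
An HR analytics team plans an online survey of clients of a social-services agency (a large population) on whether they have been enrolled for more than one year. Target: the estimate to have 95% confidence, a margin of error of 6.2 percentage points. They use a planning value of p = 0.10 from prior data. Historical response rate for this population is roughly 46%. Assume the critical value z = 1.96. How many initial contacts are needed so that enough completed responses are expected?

196

Completed interviews needed: n₀ = 1.96² × 0.0900 / 0.062² ≈ 89.94 → 90.
At a 46% response rate, contacts needed = 90 / 0.46 ≈ 195.65 → 196.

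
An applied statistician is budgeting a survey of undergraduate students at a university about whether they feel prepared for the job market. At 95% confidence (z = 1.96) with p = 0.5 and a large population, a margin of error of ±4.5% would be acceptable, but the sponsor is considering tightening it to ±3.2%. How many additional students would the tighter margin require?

At ±4.5%: n = 1.96² × 0.2500 / 0.045² ≈ 474.27 → 475.
At ±3.2%: n = 1.96² × 0.2500 / 0.032² ≈ 937.89 → 938.
Additional respondents: 938 − 475 = 463.

463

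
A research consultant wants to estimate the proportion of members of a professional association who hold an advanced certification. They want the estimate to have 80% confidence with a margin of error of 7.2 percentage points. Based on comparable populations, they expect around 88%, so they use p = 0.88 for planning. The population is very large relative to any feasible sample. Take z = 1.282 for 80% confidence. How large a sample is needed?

With p = 0.88, p(1−p) = 0.1056.
n = z²·p(1−p)/E² = 1.282² × 0.1056 / 0.072² = 1.6435 × 0.1056 / 0.005184 ≈ 33.48.
Rounding up gives n = 34.

34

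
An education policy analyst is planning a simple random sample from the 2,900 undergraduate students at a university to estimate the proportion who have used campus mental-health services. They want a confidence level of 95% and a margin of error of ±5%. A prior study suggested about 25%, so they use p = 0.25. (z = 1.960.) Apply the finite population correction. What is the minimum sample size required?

Unadjusted: n₀ = 1.960² × 0.25 × 0.75 / 0.050² ≈ 288.12, so n₀ = 289.
Finite population correction with N = 2,900: n = n₀ / (1 + (n₀−1)/N) = 289 / (1 + 288/2900) = 289 / 1.0993 ≈ 262.89.
Rounding up, n = 263.

263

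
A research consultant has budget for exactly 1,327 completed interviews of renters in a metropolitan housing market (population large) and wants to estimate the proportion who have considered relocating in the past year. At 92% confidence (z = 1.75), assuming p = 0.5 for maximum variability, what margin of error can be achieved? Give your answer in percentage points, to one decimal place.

SE(p̂) = √[p(1−p)/n] = √[0.2500/1327] = 0.01373.
E = z × SE = 1.75 × 0.01373 = 0.02402, or 2.4 percentage points.

2.4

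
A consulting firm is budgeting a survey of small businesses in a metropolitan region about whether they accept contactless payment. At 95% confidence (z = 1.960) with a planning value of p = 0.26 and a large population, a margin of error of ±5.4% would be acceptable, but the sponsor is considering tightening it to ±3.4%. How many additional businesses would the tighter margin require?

At ±5.4%: n = 1.960² × 0.1924 / 0.054² ≈ 253.47 → 254.
At ±3.4%: n = 1.960² × 0.1924 / 0.034² ≈ 639.38 → 640.
Additional respondents: 640 − 254 = 386.

386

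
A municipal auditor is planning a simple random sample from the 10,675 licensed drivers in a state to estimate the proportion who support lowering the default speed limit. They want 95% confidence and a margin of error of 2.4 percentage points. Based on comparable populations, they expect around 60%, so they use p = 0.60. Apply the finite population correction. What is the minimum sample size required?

For 95% confidence, z = 1.960.
Unadjusted: n₀ = 1.960² × 0.60 × 0.40 / 0.024² ≈ 1600.67, so n₀ = 1601.
Finite population correction with N = 10,675: n = n₀ / (1 + (n₀−1)/N) = 1601 / (1 + 1600/10675) = 1601 / 1.1499 ≈ 1392.32.
Rounding up, n = 1393.

1393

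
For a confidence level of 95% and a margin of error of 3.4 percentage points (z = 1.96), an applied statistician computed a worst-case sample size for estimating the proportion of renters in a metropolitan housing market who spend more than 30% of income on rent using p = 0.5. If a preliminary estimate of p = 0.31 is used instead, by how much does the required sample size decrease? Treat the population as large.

Conservative (p = 0.5): n = 1.96² × 0.25 / 0.034² ≈ 830.80 → 831.
Using p = 0.31: p(1−p) = 0.2139, so n = 1.96² × 0.2139 / 0.034² ≈ 710.83 → 711.
Reduction: 831 − 711 = 120.

120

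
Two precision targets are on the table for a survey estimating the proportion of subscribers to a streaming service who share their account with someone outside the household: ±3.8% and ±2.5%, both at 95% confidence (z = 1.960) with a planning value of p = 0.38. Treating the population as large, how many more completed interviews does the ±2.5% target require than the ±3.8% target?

822

At ±3.8%: n = 1.960² × 0.2356 / 0.038² ≈ 626.79 → 627.
At ±2.5%: n = 1.960² × 0.2356 / 0.025² ≈ 1448.13 → 1449.
Additional respondents: 1449 − 627 = 822.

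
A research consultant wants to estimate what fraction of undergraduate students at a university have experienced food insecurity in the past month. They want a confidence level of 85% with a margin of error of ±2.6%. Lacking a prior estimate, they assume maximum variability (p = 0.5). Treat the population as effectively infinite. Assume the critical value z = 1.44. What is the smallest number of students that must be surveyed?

767

With p = 0.5, p(1−p) = 0.25.
n = z²·p(1−p)/E² = 1.44² × 0.2500 / 0.026² = 2.0736 × 0.2500 / 0.000676 ≈ 766.86.
Rounding up gives n = 767.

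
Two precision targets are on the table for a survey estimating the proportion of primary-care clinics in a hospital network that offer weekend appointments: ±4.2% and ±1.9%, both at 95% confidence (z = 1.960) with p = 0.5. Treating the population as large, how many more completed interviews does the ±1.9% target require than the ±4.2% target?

2116

At ±4.2%: n = 1.960² × 0.2500 / 0.042² ≈ 544.44 → 545.
At ±1.9%: n = 1.960² × 0.2500 / 0.019² ≈ 2660.39 → 2661.
Additional respondents: 2661 − 545 = 2116.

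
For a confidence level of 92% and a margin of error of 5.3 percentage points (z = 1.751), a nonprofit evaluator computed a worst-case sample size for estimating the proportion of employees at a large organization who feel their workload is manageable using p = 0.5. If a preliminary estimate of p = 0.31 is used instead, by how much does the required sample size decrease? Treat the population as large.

Conservative (p = 0.5): n = 1.751² × 0.25 / 0.053² ≈ 272.87 → 273.
Using p = 0.31: p(1−p) = 0.2139, so n = 1.751² × 0.2139 / 0.053² ≈ 233.47 → 234.
Reduction: 273 − 234 = 39.

39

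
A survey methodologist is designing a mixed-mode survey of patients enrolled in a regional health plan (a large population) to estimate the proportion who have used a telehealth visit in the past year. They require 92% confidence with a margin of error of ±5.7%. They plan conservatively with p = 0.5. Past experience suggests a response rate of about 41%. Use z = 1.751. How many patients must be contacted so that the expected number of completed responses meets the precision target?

576

Completed interviews needed: n₀ = 1.751² × 0.2500 / 0.057² ≈ 235.92 → 236.
At a 41% response rate, contacts needed = 236 / 0.41 ≈ 575.61 → 576.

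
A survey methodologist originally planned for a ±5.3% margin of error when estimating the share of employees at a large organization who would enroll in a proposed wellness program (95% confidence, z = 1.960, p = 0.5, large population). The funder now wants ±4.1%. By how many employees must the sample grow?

At ±5.3%: n = 1.960² × 0.2500 / 0.053² ≈ 341.90 → 342.
At ±4.1%: n = 1.960² × 0.2500 / 0.041² ≈ 571.33 → 572.
Additional respondents: 572 − 342 = 230.

230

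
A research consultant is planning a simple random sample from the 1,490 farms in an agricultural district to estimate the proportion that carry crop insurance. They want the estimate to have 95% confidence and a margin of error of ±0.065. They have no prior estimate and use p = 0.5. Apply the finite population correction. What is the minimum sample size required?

198

For 95% confidence, z = 1.960.
Unadjusted: n₀ = 1.960² × 0.50 × 0.50 / 0.065² ≈ 227.31, so n₀ = 228.
Finite population correction with N = 1,490: n = n₀ / (1 + (n₀−1)/N) = 228 / (1 + 227/1490) = 228 / 1.1523 ≈ 197.86.
Rounding up, n = 198.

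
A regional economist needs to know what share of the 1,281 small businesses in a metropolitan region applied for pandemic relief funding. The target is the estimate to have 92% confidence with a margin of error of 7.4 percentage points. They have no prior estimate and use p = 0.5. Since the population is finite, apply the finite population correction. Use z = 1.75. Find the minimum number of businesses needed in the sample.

127

Unadjusted: n₀ = 1.75² × 0.50 × 0.50 / 0.074² ≈ 139.81, so n₀ = 140.
Finite population correction with N = 1,281: n = n₀ / (1 + (n₀−1)/N) = 140 / (1 + 139/1281) = 140 / 1.1085 ≈ 126.30.
Rounding up, n = 127.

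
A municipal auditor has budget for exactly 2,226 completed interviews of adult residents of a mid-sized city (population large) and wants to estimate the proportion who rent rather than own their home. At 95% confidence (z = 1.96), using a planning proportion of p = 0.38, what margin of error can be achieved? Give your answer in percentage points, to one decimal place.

2.0

SE(p̂) = √[p(1−p)/n] = √[0.2356/2226] = 0.01029.
E = z × SE = 1.96 × 0.01029 = 0.02016, or 2.0 percentage points.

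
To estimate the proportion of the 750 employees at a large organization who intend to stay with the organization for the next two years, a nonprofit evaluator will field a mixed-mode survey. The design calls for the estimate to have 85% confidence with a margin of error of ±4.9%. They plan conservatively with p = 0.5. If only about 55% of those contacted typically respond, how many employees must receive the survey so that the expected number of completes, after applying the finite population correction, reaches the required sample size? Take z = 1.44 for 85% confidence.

Completed interviews needed (unadjusted): n₀ = 1.44² × 0.2500 / 0.049² ≈ 215.91 → 216.
FPC for N = 750: n = 216 / (1 + 215/750) = 216 / 1.2867 ≈ 167.88 → 168.
At a 55% response rate, contacts needed = 168 / 0.55 ≈ 305.45 → 306.

306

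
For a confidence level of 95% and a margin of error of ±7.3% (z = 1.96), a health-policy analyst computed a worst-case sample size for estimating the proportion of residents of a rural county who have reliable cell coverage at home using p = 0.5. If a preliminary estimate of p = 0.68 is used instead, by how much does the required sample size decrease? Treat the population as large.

Conservative (p = 0.5): n = 1.96² × 0.25 / 0.073² ≈ 180.22 → 181.
Using p = 0.68: p(1−p) = 0.2176, so n = 1.96² × 0.2176 / 0.073² ≈ 156.86 → 157.
Reduction: 181 − 157 = 24.

24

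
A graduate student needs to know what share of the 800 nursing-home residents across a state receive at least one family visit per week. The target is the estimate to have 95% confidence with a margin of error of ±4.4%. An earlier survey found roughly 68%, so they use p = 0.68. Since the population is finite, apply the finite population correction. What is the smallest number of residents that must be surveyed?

281

For 95% confidence, z = 1.960.
Unadjusted: n₀ = 1.960² × 0.68 × 0.32 / 0.044² ≈ 431.78, so n₀ = 432.
Finite population correction with N = 800: n = n₀ / (1 + (n₀−1)/N) = 432 / (1 + 431/800) = 432 / 1.5387 ≈ 280.75.
Rounding up, n = 281.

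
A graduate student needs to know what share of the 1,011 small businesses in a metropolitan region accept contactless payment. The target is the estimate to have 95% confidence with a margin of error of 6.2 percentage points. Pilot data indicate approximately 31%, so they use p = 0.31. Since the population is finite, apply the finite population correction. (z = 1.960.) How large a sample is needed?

177

Unadjusted: n₀ = 1.960² × 0.31 × 0.69 / 0.062² ≈ 213.77, so n₀ = 214.
Finite population correction with N = 1,011: n = n₀ / (1 + (n₀−1)/N) = 214 / (1 + 213/1011) = 214 / 1.2107 ≈ 176.76.
Rounding up, n = 177.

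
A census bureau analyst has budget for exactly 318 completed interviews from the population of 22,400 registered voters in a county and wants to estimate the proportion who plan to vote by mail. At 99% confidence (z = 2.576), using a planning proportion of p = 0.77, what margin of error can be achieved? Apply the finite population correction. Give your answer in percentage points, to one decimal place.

Finite-population factor: (N−n)/(N−1) = (22400−318)/(22400−1) = 0.9858.
SE(p̂) = √[p(1−p)/n · (N−n)/(N−1)] = √[0.1771/318 × 0.9858] = 0.02343.
E = z × SE = 2.576 × 0.02343 = 0.06036 ≈ 6.0 percentage points.

6.0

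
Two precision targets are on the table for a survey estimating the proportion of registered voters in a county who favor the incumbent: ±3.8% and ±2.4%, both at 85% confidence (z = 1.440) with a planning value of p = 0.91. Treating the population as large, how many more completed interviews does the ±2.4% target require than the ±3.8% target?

177

At ±3.8%: n = 1.440² × 0.0819 / 0.038² ≈ 117.61 → 118.
At ±2.4%: n = 1.440² × 0.0819 / 0.024² ≈ 294.84 → 295.
Additional respondents: 295 − 118 = 177.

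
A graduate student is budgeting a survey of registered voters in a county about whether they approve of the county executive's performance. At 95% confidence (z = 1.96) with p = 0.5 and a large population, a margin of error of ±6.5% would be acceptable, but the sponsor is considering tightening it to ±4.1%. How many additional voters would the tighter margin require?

At ±6.5%: n = 1.96² × 0.2500 / 0.065² ≈ 227.31 → 228.
At ±4.1%: n = 1.96² × 0.2500 / 0.041² ≈ 571.33 → 572.
Additional respondents: 572 − 228 = 344.

344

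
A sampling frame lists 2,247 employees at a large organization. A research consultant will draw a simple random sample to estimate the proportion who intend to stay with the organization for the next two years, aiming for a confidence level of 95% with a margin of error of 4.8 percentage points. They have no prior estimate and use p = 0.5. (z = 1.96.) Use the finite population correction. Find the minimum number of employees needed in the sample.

352

Unadjusted: n₀ = 1.96² × 0.50 × 0.50 / 0.048² ≈ 416.84, so n₀ = 417.
Finite population correction with N = 2,247: n = n₀ / (1 + (n₀−1)/N) = 417 / (1 + 416/2247) = 417 / 1.1851 ≈ 351.86.
Rounding up, n = 352.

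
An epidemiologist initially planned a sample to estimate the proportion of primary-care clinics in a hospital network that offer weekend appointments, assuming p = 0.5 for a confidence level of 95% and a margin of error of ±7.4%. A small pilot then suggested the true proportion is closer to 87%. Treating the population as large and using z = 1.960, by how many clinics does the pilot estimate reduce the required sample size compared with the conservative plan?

Conservative (p = 0.5): n = 1.960² × 0.25 / 0.074² ≈ 175.38 → 176.
Using p = 0.87: p(1−p) = 0.1131, so n = 1.960² × 0.1131 / 0.074² ≈ 79.34 → 80.
Reduction: 176 − 80 = 96.

96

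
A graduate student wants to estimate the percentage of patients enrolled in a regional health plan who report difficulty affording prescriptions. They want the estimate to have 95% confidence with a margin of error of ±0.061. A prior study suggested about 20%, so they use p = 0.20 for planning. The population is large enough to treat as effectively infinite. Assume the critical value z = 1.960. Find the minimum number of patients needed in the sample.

With p = 0.20, p(1−p) = 0.1600.
n = z²·p(1−p)/E² = 1.960² × 0.1600 / 0.061² = 3.8416 × 0.1600 / 0.003721 ≈ 165.19.
Rounding up gives n = 166.

166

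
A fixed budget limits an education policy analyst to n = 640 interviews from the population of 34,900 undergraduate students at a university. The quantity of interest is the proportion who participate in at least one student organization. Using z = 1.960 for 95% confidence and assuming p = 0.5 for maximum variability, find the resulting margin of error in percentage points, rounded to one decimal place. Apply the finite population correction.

3.8

Finite-population factor: (N−n)/(N−1) = (34900−640)/(34900−1) = 0.9817.
SE(p̂) = √[p(1−p)/n · (N−n)/(N−1)] = √[0.2500/640 × 0.9817] = 0.01958.
E = z × SE = 1.960 × 0.01958 = 0.03838 ≈ 3.8 percentage points.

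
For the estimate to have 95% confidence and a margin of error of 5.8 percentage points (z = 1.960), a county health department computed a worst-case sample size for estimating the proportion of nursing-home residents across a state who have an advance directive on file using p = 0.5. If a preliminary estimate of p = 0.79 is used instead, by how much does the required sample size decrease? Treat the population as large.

Conservative (p = 0.5): n = 1.960² × 0.25 / 0.058² ≈ 285.49 → 286.
Using p = 0.79: p(1−p) = 0.1659, so n = 1.960² × 0.1659 / 0.058² ≈ 189.45 → 190.
Reduction: 286 − 190 = 96.

96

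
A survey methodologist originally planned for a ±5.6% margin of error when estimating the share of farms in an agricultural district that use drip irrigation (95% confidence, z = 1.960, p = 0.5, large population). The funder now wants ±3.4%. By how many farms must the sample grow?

At ±5.6%: n = 1.960² × 0.2500 / 0.056² ≈ 306.25 → 307.
At ±3.4%: n = 1.960² × 0.2500 / 0.034² ≈ 830.80 → 831.
Additional respondents: 831 − 307 = 524.

524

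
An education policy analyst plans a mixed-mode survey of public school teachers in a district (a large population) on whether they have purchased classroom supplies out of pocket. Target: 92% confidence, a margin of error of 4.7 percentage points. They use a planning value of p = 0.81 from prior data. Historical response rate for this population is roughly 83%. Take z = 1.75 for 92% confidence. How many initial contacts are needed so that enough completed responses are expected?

258

Completed interviews needed: n₀ = 1.75² × 0.1539 / 0.047² ≈ 213.36 → 214.
At an 83% response rate, contacts needed = 214 / 0.83 ≈ 257.83 → 258.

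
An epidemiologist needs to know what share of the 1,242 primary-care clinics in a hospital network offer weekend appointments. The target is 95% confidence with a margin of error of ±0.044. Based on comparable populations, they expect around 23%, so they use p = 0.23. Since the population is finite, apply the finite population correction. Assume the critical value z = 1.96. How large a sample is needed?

275

Unadjusted: n₀ = 1.96² × 0.23 × 0.77 / 0.044² ≈ 351.42, so n₀ = 352.
Finite population correction with N = 1,242: n = n₀ / (1 + (n₀−1)/N) = 352 / (1 + 351/1242) = 352 / 1.2826 ≈ 274.44.
Rounding up, n = 275.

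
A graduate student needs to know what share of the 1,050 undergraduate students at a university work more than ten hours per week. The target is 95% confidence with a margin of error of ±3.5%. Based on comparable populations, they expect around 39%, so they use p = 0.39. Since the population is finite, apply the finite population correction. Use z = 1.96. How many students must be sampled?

Unadjusted: n₀ = 1.96² × 0.39 × 0.61 / 0.035² ≈ 746.05, so n₀ = 747.
Finite population correction with N = 1,050: n = n₀ / (1 + (n₀−1)/N) = 747 / (1 + 746/1050) = 747 / 1.7105 ≈ 436.72.
Rounding up, n = 437.

437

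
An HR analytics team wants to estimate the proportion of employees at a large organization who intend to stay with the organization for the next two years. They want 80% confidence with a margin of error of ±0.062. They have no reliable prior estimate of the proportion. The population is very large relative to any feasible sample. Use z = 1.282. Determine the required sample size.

107

With no prior estimate, use p = 0.5, giving p(1−p) = 0.25.
n = z²·p(1−p)/E² = 1.282² × 0.2500 / 0.062² = 1.6435 × 0.2500 / 0.003844 ≈ 106.89.
Rounding up gives n = 107.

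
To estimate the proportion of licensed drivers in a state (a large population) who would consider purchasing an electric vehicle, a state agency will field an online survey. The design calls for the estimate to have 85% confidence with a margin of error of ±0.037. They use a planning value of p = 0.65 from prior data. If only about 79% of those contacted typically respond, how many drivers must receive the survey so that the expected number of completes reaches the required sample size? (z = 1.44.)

Completed interviews needed: n₀ = 1.44² × 0.2275 / 0.037² ≈ 344.59 → 345.
At a 79% response rate, contacts needed = 345 / 0.79 ≈ 436.71 → 437.

437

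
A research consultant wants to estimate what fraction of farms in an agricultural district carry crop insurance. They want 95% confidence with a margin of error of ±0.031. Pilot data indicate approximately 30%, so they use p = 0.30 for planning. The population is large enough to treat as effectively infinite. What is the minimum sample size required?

840

For 95% confidence, z = 1.960.
With p = 0.30, p(1−p) = 0.2100.
n = z²·p(1−p)/E² = 1.960² × 0.2100 / 0.031² = 3.8416 × 0.2100 / 0.000961 ≈ 839.48.
Rounding up gives n = 840.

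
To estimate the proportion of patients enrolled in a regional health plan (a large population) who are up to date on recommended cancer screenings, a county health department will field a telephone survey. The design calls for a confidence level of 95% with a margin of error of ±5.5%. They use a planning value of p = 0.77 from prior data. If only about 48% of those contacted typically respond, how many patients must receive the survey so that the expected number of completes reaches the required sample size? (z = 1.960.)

469

Completed interviews needed: n₀ = 1.960² × 0.1771 / 0.055² ≈ 224.91 → 225.
At a 48% response rate, contacts needed = 225 / 0.48 ≈ 468.75 → 469.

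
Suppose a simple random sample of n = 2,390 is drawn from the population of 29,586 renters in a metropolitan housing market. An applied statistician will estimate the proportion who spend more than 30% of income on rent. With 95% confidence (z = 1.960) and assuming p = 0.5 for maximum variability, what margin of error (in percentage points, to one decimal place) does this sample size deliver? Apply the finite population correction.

Finite-population factor: (N−n)/(N−1) = (29586−2390)/(29586−1) = 0.9192.
SE(p̂) = √[p(1−p)/n · (N−n)/(N−1)] = √[0.2500/2390 × 0.9192] = 0.00981.
E = z × SE = 1.960 × 0.00981 = 0.01922 ≈ 1.9 percentage points.

1.9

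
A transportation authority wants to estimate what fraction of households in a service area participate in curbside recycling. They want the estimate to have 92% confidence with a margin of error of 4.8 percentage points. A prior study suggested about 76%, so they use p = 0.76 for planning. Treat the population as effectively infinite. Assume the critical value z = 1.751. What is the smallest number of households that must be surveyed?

243

With p = 0.76, p(1−p) = 0.1824.
n = z²·p(1−p)/E² = 1.751² × 0.1824 / 0.048² = 3.0660 × 0.1824 / 0.002304 ≈ 242.73.
Rounding up gives n = 243.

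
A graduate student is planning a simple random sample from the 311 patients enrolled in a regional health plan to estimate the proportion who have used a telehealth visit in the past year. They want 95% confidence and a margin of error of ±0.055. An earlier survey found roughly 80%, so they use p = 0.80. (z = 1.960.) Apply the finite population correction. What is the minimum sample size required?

Unadjusted: n₀ = 1.960² × 0.80 × 0.20 / 0.055² ≈ 203.19, so n₀ = 204.
Finite population correction with N = 311: n = n₀ / (1 + (n₀−1)/N) = 204 / (1 + 203/311) = 204 / 1.6527 ≈ 123.43.
Rounding up, n = 124.

124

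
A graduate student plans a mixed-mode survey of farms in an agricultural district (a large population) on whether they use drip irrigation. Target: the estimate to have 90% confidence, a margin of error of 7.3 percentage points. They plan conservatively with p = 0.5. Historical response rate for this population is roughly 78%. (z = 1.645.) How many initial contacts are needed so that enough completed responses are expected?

Completed interviews needed: n₀ = 1.645² × 0.2500 / 0.073² ≈ 126.95 → 127.
At a 78% response rate, contacts needed = 127 / 0.78 ≈ 162.82 → 163.

163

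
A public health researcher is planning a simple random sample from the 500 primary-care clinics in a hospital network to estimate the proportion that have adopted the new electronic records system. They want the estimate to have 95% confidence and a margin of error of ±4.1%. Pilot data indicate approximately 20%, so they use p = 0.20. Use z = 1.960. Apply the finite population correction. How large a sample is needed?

212

Unadjusted: n₀ = 1.960² × 0.20 × 0.80 / 0.041² ≈ 365.65, so n₀ = 366.
Finite population correction with N = 500: n = n₀ / (1 + (n₀−1)/N) = 366 / (1 + 365/500) = 366 / 1.7300 ≈ 211.56.
Rounding up, n = 212.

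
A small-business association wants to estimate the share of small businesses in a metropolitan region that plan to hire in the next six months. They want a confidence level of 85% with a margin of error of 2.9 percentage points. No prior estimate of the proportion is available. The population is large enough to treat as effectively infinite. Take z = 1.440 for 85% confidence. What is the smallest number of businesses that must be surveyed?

With no prior estimate, use p = 0.5, giving p(1−p) = 0.25.
n = z²·p(1−p)/E² = 1.440² × 0.2500 / 0.029² = 2.0736 × 0.2500 / 0.000841 ≈ 616.41.
Rounding up gives n = 617.

617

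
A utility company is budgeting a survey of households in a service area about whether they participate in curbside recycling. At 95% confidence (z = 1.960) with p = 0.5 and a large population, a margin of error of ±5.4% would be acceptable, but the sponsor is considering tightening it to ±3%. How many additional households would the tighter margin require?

738

At ±5.4%: n = 1.960² × 0.2500 / 0.054² ≈ 329.36 → 330.
At ±3%: n = 1.960² × 0.2500 / 0.030² ≈ 1067.11 → 1068.
Additional respondents: 1068 − 330 = 738.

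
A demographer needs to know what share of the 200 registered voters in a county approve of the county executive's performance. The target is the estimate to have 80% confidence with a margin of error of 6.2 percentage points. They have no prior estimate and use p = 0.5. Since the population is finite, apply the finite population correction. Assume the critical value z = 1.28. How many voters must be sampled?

70

Unadjusted: n₀ = 1.28² × 0.50 × 0.50 / 0.062² ≈ 106.56, so n₀ = 107.
Finite population correction with N = 200: n = n₀ / (1 + (n₀−1)/N) = 107 / (1 + 106/200) = 107 / 1.5300 ≈ 69.93.
Rounding up, n = 70.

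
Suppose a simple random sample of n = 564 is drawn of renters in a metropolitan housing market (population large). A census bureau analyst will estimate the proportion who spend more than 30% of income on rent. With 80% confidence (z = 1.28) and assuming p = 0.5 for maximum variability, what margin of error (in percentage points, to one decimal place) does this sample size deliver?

SE(p̂) = √[p(1−p)/n] = √[0.2500/564] = 0.02105.
E = z × SE = 1.28 × 0.02105 = 0.02695, or 2.7 percentage points.

2.7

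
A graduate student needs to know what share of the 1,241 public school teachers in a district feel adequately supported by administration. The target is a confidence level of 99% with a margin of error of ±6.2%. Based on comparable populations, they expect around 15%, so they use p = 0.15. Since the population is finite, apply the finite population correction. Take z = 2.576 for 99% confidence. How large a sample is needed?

Unadjusted: n₀ = 2.576² × 0.15 × 0.85 / 0.062² ≈ 220.10, so n₀ = 221.
Finite population correction with N = 1,241: n = n₀ / (1 + (n₀−1)/N) = 221 / (1 + 220/1241) = 221 / 1.1773 ≈ 187.72.
Rounding up, n = 188.

188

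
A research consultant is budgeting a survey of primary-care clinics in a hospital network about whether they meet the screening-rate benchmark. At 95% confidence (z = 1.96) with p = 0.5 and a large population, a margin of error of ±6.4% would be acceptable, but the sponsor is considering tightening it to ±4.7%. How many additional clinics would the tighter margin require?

200

At ±6.4%: n = 1.96² × 0.2500 / 0.064² ≈ 234.47 → 235.
At ±4.7%: n = 1.96² × 0.2500 / 0.047² ≈ 434.77 → 435.
Additional respondents: 435 − 235 = 200.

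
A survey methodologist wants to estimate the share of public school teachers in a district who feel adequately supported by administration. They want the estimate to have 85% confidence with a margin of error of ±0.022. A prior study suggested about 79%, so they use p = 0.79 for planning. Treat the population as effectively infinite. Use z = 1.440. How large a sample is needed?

711

With p = 0.79, p(1−p) = 0.1659.
n = z²·p(1−p)/E² = 1.440² × 0.1659 / 0.022² = 2.0736 × 0.1659 / 0.000484 ≈ 710.76.
Rounding up gives n = 711.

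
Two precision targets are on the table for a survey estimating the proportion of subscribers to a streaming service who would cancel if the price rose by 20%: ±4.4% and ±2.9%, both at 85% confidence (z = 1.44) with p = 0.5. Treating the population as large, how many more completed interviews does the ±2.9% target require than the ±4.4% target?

349

At ±4.4%: n = 1.44² × 0.2500 / 0.044² ≈ 267.77 → 268.
At ±2.9%: n = 1.44² × 0.2500 / 0.029² ≈ 616.41 → 617.
Additional respondents: 617 − 268 = 349.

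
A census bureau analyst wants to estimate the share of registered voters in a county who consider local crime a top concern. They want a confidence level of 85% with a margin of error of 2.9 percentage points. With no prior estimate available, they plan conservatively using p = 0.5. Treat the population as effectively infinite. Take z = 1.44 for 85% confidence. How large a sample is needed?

617

With p = 0.5, p(1−p) = 0.25.
n = z²·p(1−p)/E² = 1.44² × 0.2500 / 0.029² = 2.0736 × 0.2500 / 0.000841 ≈ 616.41.
Rounding up gives n = 617.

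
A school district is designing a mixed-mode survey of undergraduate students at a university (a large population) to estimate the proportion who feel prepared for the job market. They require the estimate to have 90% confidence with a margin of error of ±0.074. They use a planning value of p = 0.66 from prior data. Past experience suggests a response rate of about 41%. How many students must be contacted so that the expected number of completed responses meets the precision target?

For 90% confidence, z = 1.645.
Completed interviews needed: n₀ = 1.645² × 0.2244 / 0.074² ≈ 110.89 → 111.
At a 41% response rate, contacts needed = 111 / 0.41 ≈ 270.73 → 271.

271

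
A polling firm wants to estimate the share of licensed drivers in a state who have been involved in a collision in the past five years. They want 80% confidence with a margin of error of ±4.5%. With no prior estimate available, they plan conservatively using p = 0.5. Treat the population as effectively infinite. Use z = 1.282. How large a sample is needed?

With p = 0.5, p(1−p) = 0.25.
n = z²·p(1−p)/E² = 1.282² × 0.2500 / 0.045² = 1.6435 × 0.2500 / 0.002025 ≈ 202.90.
Rounding up gives n = 203.

203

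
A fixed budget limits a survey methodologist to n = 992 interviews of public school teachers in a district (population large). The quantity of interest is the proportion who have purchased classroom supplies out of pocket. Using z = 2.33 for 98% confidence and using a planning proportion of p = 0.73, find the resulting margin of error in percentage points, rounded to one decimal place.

3.3

SE(p̂) = √[p(1−p)/n] = √[0.1971/992] = 0.01410.
E = z × SE = 2.33 × 0.01410 = 0.03284, or 3.3 percentage points.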